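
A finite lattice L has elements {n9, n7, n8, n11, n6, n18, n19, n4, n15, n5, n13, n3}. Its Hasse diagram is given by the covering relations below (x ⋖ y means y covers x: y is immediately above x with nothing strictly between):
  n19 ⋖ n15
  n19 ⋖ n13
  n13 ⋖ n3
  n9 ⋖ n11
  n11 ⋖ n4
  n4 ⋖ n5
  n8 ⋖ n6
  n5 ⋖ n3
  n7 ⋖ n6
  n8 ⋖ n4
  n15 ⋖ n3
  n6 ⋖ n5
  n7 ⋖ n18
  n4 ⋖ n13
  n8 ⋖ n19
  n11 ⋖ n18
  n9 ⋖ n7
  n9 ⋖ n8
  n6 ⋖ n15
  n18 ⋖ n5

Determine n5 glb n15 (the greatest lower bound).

Common lower bounds of {n5, n15}: n6, n7, n8, n9.
The greatest among these is n6.

n6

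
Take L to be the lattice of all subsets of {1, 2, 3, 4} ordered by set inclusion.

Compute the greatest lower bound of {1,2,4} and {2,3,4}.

{2,4}

Common lower bounds of {{1,2,4}, {2,3,4}}: {2,4}, {2}, {4}, {}.
The greatest among these is {2,4}.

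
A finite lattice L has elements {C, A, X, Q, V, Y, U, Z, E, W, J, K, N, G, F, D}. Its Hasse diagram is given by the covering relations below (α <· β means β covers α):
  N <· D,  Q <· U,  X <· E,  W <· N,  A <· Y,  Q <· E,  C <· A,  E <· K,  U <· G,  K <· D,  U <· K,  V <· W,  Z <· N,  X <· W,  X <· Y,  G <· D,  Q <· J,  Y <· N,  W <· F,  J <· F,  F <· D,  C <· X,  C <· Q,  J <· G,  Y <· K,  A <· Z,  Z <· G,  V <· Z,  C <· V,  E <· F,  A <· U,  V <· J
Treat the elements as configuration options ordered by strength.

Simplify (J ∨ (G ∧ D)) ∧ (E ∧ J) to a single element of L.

Q

G ∧ D = G
J ∨ G = G
E ∧ J = Q
G ∧ Q = Q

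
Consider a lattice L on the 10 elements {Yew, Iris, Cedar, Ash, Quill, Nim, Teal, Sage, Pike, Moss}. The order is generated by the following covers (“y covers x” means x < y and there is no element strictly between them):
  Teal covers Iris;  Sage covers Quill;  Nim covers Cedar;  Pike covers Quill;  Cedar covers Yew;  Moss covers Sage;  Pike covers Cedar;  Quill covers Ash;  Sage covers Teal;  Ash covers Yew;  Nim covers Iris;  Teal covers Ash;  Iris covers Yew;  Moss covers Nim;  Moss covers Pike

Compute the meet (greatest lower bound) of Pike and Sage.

Quill

Common lower bounds of {Pike, Sage}: Ash, Quill, Yew.
The greatest among these is Quill.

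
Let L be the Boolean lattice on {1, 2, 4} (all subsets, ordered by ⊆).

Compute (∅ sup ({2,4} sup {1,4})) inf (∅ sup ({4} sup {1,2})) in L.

{1,2,4}

{2,4} ∨ {1,4} = {1,2,4}
∅ ∨ {1,2,4} = {1,2,4}
{4} ∨ {1,2} = {1,2,4}
∅ ∨ {1,2,4} = {1,2,4}
{1,2,4} ∧ {1,2,4} = {1,2,4}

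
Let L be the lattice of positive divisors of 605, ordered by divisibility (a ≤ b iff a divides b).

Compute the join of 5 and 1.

5

In the divisibility order, the join is the least common multiple: lcm(5, 1) = 5.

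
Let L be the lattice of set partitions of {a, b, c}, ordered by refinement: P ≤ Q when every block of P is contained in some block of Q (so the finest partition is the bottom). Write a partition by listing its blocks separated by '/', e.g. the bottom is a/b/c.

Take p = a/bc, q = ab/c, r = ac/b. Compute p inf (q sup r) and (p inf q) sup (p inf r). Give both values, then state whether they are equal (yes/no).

a/bc; a/b/c; no

q sup r = abc, so p inf (q sup r) = a/bc inf abc = a/bc.
p inf q = a/b/c and p inf r = a/b/c, so (p inf q) sup (p inf r) = a/b/c sup a/b/c = a/b/c.
Equal: no.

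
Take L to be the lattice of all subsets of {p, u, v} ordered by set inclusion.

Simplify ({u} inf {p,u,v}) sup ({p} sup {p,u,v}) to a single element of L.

{p,u,v}

{u} ∧ {p,u,v} = {u}
{p} ∨ {p,u,v} = {p,u,v}
{u} ∨ {p,u,v} = {p,u,v}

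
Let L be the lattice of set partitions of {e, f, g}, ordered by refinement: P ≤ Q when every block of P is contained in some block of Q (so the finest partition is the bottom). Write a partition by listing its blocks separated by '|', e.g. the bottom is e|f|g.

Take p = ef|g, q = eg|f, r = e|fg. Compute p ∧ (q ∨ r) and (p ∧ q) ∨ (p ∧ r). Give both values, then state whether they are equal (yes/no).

ef|g; e|f|g; no

q ∨ r = efg, so p ∧ (q ∨ r) = ef|g ∧ efg = ef|g.
p ∧ q = e|f|g and p ∧ r = e|f|g, so (p ∧ q) ∨ (p ∧ r) = e|f|g ∨ e|f|g = e|f|g.
Equal: no.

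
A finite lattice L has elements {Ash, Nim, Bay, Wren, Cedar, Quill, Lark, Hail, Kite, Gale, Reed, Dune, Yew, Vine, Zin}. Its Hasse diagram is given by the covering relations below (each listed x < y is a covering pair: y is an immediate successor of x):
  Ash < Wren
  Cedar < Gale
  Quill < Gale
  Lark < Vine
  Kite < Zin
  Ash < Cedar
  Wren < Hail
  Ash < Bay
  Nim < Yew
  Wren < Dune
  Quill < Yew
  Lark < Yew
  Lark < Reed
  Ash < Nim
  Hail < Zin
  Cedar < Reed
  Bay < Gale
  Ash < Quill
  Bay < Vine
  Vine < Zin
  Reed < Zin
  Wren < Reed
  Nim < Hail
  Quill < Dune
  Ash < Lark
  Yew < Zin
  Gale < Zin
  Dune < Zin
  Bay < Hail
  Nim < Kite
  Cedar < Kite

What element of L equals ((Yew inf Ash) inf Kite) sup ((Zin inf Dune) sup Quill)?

Dune

Yew ∧ Ash = Ash
Ash ∧ Kite = Ash
Zin ∧ Dune = Dune
Dune ∨ Quill = Dune
Ash ∨ Dune = Dune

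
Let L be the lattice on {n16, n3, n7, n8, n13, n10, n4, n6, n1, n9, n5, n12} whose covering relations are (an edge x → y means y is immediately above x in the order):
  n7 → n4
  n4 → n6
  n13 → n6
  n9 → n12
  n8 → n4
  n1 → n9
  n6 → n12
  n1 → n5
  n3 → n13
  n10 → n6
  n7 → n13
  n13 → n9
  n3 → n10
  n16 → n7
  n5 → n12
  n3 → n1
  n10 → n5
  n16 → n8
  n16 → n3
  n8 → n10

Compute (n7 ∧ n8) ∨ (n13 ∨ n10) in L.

n7 ∧ n8 = n16
n13 ∨ n10 = n6
n16 ∨ n6 = n6

n6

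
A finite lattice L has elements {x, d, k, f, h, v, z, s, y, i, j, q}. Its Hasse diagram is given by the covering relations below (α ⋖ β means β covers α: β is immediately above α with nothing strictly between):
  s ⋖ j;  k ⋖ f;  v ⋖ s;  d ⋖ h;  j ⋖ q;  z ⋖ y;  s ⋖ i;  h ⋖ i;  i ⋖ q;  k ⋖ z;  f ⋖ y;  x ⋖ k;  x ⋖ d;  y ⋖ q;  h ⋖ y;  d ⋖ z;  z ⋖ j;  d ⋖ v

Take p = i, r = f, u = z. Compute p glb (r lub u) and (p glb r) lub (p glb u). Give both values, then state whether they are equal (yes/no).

h; d; no

r lub u = y, so p glb (r lub u) = i glb y = h.
p glb r = x and p glb u = d, so (p glb r) lub (p glb u) = x lub d = d.
Equal: no.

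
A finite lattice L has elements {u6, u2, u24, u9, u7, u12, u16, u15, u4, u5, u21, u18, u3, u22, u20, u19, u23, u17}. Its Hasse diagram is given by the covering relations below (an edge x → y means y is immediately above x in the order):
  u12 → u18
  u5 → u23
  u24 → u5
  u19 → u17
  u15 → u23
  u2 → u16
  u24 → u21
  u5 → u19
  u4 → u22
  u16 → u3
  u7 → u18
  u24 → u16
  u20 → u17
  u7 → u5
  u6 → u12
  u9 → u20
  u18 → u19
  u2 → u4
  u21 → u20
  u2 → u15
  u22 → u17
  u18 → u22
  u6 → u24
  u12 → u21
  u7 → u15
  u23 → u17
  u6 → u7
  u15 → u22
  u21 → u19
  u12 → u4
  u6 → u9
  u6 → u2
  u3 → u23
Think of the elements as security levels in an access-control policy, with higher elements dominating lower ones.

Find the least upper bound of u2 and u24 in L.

Common upper bounds of {u2, u24}: u16, u17, u23, u3.
The least among these is u16.

u16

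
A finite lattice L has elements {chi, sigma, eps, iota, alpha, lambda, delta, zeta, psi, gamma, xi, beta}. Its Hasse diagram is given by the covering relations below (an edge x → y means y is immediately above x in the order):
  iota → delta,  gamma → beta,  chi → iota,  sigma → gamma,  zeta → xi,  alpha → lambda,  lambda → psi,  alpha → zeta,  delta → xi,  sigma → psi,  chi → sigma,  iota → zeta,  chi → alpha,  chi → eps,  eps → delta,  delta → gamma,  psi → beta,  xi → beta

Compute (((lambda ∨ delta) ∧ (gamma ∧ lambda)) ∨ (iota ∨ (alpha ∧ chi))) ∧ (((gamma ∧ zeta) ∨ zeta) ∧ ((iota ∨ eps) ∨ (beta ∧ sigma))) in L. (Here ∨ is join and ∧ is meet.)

lambda ∨ delta = beta
gamma ∧ lambda = chi
beta ∧ chi = chi
alpha ∧ chi = chi
iota ∨ chi = iota
chi ∨ iota = iota
gamma ∧ zeta = iota
iota ∨ zeta = zeta
iota ∨ eps = delta
beta ∧ sigma = sigma
delta ∨ sigma = gamma
zeta ∧ gamma = iota
iota ∧ iota = iota

iota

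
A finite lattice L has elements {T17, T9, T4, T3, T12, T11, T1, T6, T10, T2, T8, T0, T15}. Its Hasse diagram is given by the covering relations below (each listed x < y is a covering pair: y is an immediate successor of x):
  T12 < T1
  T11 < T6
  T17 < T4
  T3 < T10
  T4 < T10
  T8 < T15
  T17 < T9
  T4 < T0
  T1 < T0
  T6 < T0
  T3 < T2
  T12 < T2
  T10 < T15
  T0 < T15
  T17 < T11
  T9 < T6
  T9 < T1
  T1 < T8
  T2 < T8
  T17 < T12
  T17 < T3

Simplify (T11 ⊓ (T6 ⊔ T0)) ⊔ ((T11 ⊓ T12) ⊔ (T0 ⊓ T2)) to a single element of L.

T0

T6 ∨ T0 = T0
T11 ∧ T0 = T11
T11 ∧ T12 = T17
T0 ∧ T2 = T12
T17 ∨ T12 = T12
T11 ∨ T12 = T0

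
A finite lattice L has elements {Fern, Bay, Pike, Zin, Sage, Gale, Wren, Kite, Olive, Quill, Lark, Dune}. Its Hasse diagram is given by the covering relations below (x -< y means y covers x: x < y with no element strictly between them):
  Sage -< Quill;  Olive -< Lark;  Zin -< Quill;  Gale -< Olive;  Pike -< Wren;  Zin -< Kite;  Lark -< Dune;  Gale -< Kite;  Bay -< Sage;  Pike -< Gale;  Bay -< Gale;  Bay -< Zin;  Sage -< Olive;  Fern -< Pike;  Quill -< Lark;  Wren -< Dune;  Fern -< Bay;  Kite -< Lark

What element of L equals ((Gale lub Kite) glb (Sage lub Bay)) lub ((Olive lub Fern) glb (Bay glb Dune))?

Bay

Gale ∨ Kite = Kite
Sage ∨ Bay = Sage
Kite ∧ Sage = Bay
Olive ∨ Fern = Olive
Bay ∧ Dune = Bay
Olive ∧ Bay = Bay
Bay ∨ Bay = Bay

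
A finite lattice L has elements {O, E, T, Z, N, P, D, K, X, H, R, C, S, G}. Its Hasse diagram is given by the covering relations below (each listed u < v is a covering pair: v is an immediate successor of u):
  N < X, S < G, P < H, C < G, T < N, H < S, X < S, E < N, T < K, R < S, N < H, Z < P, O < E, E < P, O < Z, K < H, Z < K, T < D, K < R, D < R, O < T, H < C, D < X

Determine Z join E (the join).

P

Common upper bounds of {Z, E}: C, G, H, P, S.
The least among these is P.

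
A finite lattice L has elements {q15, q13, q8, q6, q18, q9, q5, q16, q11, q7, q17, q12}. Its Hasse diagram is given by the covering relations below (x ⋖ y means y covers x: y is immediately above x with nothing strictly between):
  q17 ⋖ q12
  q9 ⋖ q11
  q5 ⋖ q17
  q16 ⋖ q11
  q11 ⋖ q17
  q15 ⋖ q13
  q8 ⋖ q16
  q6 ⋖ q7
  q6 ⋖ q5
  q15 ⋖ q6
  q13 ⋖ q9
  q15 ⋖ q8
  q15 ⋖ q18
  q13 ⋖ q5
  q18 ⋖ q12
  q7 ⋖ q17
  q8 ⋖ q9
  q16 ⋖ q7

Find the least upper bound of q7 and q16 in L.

Common upper bounds of {q7, q16}: q12, q17, q7.
The least among these is q7.

q7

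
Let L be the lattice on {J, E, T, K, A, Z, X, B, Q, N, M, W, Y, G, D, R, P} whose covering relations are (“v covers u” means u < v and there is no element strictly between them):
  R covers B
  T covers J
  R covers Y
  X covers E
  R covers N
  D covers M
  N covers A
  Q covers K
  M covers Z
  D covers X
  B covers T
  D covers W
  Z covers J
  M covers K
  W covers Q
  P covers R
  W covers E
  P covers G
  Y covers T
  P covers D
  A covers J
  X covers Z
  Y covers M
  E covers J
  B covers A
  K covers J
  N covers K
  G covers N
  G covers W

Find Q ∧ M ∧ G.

Common lower bounds of {Q, M, G}: J, K.
The greatest among these is K.

K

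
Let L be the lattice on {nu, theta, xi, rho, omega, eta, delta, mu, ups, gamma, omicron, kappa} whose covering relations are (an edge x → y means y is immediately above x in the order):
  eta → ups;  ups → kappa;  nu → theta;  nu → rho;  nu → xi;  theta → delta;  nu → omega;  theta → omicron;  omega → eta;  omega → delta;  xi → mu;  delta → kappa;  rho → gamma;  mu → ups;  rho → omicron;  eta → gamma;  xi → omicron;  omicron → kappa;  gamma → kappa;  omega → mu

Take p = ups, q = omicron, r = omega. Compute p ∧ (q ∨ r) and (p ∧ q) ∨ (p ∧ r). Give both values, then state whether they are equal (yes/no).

q ∨ r = kappa, so p ∧ (q ∨ r) = ups ∧ kappa = ups.
p ∧ q = xi and p ∧ r = omega, so (p ∧ q) ∨ (p ∧ r) = xi ∨ omega = mu.
Equal: no.

ups; mu; no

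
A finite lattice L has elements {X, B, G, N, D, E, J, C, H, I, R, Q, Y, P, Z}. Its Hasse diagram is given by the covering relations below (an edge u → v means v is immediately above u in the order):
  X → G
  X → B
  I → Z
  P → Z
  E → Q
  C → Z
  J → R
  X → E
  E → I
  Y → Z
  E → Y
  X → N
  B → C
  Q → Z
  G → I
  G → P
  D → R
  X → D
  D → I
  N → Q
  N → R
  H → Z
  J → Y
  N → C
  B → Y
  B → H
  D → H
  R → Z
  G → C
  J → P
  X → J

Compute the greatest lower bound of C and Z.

Common lower bounds of {C, Z}: B, C, G, N, X.
The greatest among these is C.

C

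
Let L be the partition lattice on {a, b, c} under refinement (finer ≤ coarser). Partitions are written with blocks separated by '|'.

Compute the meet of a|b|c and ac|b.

The meet (common refinement) of a|b|c and ac|b intersects blocks pairwise, giving a|b|c.

a|b|c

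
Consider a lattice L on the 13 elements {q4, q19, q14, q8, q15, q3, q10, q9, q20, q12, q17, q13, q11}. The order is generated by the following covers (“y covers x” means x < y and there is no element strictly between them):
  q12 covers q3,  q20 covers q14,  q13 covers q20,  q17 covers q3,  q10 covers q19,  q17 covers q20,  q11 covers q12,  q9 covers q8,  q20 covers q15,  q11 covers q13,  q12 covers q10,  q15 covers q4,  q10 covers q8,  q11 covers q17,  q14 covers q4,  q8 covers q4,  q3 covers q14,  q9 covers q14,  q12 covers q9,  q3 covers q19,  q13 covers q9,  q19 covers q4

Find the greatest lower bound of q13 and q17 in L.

Common lower bounds of {q13, q17}: q14, q15, q20, q4.
The greatest among these is q20.

q20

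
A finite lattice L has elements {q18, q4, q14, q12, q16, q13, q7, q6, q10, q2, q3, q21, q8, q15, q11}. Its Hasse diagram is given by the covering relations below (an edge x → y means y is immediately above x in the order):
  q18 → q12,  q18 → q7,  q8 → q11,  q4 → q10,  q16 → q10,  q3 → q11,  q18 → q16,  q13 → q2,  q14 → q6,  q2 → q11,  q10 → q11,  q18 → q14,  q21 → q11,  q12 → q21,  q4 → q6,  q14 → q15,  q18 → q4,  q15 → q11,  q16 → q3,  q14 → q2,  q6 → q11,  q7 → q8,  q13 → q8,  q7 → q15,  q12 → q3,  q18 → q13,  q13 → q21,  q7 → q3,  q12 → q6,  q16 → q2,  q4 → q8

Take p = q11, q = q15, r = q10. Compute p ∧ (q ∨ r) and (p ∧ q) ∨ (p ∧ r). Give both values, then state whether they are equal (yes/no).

q11; q11; yes

q ∨ r = q11, so p ∧ (q ∨ r) = q11 ∧ q11 = q11.
p ∧ q = q15 and p ∧ r = q10, so (p ∧ q) ∨ (p ∧ r) = q15 ∨ q10 = q11.
Equal: yes.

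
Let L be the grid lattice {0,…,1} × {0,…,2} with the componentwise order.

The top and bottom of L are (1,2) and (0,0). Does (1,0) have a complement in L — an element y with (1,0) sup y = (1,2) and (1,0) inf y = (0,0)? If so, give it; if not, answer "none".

Need y with (1,0) ∨ y = (1,2) and (1,0) ∧ y = (0,0).
Checking each element gives: (0,2).

(0,2)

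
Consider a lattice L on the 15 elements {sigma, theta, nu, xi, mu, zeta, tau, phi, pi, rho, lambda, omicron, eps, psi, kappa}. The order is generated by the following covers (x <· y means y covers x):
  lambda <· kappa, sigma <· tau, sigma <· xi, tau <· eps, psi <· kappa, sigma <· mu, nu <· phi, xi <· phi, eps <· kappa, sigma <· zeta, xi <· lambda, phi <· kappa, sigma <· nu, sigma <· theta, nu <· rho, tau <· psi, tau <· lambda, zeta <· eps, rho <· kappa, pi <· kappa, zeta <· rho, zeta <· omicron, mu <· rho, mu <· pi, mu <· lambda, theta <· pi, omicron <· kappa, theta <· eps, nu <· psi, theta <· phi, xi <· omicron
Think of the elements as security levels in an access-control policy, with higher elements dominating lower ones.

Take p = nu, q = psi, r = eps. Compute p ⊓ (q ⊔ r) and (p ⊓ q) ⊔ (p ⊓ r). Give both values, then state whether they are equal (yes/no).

nu; nu; yes

q ⊔ r = kappa, so p ⊓ (q ⊔ r) = nu ⊓ kappa = nu.
p ⊓ q = nu and p ⊓ r = sigma, so (p ⊓ q) ⊔ (p ⊓ r) = nu ⊔ sigma = nu.
Equal: yes.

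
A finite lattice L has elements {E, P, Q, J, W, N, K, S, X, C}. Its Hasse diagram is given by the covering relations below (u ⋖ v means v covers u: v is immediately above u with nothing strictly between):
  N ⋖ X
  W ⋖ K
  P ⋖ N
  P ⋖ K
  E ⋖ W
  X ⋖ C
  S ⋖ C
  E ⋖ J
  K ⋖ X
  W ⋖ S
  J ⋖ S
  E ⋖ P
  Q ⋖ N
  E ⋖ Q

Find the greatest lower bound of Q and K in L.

Common lower bounds of {Q, K}: E.
The greatest among these is E.

E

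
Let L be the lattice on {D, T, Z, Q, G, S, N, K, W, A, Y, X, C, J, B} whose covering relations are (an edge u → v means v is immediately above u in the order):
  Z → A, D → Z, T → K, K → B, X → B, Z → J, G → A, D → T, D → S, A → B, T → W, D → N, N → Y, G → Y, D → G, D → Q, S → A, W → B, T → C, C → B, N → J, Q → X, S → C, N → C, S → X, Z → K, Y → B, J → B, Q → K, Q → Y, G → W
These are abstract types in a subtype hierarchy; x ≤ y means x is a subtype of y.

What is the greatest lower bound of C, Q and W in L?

D

Common lower bounds of {C, Q, W}: D.
The greatest among these is D.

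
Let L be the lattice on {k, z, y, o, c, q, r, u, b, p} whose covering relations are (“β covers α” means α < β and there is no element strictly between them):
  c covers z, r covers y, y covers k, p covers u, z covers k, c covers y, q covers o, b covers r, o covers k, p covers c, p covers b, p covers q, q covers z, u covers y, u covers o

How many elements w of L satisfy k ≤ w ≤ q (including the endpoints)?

4

The interval [k, q] = {k, o, q, z}, which has 4 elements.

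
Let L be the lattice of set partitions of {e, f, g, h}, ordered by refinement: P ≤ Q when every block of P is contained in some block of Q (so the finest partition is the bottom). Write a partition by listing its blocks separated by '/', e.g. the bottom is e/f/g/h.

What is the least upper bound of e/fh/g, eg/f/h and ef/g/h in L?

The join of e/fh/g, eg/f/h, ef/g/h merges any blocks that overlap across the partitions, giving efgh.

efgh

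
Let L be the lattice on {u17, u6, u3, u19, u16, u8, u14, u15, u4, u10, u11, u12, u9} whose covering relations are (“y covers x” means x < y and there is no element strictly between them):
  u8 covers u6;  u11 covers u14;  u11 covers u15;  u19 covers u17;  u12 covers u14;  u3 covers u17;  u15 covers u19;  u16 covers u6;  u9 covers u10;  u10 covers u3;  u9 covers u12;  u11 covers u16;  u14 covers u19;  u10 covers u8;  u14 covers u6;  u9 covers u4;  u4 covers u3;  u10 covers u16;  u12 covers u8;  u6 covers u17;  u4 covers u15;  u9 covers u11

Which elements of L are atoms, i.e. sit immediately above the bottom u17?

The atoms are exactly the elements that cover u17: u19, u3, u6.

u19, u3, u6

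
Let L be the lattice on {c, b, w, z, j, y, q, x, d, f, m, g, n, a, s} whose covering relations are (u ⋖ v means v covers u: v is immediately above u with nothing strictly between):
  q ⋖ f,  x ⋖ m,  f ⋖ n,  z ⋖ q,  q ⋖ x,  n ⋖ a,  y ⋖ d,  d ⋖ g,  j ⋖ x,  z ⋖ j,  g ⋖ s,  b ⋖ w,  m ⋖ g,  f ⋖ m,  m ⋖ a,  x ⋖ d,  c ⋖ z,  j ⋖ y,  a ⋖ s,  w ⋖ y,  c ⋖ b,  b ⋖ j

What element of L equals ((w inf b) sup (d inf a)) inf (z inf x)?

w ∧ b = b
d ∧ a = x
b ∨ x = x
z ∧ x = z
x ∧ z = z

z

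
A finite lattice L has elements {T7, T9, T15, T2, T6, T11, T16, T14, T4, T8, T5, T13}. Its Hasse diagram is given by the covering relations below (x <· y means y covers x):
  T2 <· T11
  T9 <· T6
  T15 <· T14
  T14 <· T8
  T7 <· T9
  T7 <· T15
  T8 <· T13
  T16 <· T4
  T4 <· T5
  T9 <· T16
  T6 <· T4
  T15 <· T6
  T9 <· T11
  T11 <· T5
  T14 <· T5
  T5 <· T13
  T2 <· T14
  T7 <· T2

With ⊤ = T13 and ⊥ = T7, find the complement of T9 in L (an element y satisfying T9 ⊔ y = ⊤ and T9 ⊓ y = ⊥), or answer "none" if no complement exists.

Need y with T9 ∨ y = T13 and T9 ∧ y = T7.
Checking each element gives: T8.

T8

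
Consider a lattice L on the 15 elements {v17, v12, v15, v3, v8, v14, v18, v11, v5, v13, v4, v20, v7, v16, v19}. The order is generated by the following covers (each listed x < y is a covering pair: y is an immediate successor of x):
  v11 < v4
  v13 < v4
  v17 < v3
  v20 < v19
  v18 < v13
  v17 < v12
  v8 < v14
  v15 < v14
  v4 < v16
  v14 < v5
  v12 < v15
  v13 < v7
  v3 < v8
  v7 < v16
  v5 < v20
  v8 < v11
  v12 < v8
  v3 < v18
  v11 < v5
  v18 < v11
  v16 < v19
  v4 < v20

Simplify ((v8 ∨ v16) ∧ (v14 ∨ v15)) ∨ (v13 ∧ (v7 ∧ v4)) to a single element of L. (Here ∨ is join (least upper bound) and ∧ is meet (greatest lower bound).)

v4

v8 ∨ v16 = v16
v14 ∨ v15 = v14
v16 ∧ v14 = v8
v7 ∧ v4 = v13
v13 ∧ v13 = v13
v8 ∨ v13 = v4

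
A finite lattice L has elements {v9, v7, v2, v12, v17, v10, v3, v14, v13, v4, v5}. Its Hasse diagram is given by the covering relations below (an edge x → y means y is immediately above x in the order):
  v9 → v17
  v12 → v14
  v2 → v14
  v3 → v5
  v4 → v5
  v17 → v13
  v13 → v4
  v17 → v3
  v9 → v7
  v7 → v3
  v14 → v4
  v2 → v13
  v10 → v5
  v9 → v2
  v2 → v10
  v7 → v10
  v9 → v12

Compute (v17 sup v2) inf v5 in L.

v13

v17 ∨ v2 = v13
v13 ∧ v5 = v13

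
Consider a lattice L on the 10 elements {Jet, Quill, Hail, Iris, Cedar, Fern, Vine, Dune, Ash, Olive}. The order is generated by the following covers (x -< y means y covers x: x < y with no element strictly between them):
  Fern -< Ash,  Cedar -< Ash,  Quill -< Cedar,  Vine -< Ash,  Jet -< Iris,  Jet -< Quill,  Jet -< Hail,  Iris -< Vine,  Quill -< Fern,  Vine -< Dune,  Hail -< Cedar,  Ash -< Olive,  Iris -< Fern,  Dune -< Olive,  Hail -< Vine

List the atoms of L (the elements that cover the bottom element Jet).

The atoms are exactly the elements that cover Jet: Hail, Iris, Quill.

Hail, Iris, Quill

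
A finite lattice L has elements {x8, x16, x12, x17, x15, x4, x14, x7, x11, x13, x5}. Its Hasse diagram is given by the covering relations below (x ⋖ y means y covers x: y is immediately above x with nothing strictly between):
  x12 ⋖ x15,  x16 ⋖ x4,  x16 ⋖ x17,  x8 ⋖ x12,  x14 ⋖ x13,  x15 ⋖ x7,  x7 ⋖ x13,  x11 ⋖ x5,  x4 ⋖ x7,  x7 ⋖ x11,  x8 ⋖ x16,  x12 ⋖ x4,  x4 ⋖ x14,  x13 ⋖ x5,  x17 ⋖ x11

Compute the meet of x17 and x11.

x17

Common lower bounds of {x17, x11}: x16, x17, x8.
The greatest among these is x17.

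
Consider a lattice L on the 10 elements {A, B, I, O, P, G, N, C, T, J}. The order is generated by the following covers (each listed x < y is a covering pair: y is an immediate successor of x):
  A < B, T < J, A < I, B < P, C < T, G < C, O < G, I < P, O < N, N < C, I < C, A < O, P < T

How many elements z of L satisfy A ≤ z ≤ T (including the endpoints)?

The interval [A, T] = {A, B, C, G, I, N, O, P, T}, which has 9 elements.

9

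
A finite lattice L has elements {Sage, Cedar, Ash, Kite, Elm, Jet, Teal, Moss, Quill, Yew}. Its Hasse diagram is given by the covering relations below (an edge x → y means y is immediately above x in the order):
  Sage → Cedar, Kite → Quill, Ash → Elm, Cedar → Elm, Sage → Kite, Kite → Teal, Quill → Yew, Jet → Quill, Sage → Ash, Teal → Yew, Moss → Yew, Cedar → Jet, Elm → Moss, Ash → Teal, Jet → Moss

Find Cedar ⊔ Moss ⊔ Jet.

Common upper bounds of {Cedar, Moss, Jet}: Moss, Yew.
The least among these is Moss.

Moss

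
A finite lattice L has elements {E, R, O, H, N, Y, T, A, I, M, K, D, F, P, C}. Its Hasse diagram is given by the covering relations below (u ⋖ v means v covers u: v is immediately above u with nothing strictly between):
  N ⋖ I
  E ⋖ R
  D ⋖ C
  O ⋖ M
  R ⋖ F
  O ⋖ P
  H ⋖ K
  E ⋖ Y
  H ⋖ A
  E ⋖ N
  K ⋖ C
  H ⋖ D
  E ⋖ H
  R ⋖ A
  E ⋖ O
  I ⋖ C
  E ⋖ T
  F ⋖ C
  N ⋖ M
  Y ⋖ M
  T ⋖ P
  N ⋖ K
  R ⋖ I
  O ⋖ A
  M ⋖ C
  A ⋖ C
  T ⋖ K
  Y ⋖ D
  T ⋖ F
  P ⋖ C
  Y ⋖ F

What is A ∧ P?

Common lower bounds of {A, P}: E, O.
The greatest among these is O.

O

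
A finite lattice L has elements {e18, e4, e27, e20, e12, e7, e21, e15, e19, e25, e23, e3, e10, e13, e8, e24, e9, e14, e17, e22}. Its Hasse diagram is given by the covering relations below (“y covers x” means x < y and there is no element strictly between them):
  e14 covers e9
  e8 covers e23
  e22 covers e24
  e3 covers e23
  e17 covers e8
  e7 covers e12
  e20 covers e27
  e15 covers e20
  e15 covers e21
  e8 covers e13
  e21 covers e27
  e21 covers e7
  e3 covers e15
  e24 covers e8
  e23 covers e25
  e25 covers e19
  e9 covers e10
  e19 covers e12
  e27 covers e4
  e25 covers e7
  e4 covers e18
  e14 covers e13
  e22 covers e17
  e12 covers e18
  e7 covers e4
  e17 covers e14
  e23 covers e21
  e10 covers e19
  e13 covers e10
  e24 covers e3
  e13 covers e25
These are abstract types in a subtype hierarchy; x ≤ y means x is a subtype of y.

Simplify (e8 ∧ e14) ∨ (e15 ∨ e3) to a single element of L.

e24

e8 ∧ e14 = e13
e15 ∨ e3 = e3
e13 ∨ e3 = e24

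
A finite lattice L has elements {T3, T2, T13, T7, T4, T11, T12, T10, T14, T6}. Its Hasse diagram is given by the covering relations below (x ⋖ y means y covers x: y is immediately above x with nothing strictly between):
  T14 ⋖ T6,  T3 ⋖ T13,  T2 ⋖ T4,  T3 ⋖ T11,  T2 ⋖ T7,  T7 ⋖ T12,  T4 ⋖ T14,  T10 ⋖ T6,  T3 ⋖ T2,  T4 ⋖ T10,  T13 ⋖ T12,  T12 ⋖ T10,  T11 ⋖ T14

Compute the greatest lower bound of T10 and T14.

Common lower bounds of {T10, T14}: T2, T3, T4.
The greatest among these is T4.

T4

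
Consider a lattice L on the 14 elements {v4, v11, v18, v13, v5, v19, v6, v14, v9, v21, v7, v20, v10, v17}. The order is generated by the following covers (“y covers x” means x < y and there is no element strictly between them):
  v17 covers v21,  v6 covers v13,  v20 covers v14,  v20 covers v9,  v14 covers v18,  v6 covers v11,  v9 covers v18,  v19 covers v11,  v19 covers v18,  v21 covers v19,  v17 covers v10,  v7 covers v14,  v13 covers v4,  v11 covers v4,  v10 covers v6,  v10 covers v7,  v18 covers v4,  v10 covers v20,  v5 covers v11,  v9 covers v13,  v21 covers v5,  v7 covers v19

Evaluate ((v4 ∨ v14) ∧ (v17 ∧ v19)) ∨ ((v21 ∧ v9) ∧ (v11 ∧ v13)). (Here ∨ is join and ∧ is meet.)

v18

v4 ∨ v14 = v14
v17 ∧ v19 = v19
v14 ∧ v19 = v18
v21 ∧ v9 = v18
v11 ∧ v13 = v4
v18 ∧ v4 = v4
v18 ∨ v4 = v18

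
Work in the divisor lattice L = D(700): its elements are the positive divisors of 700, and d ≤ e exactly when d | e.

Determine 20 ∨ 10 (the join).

20

In the divisibility order, the join is the least common multiple: lcm(20, 10) = 20.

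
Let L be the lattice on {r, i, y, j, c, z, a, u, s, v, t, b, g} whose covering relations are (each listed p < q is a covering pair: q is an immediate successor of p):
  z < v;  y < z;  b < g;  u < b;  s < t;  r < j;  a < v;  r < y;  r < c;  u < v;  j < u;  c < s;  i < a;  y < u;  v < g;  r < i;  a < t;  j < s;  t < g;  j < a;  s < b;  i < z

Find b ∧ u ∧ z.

Common lower bounds of {b, u, z}: r, y.
The greatest among these is y.

y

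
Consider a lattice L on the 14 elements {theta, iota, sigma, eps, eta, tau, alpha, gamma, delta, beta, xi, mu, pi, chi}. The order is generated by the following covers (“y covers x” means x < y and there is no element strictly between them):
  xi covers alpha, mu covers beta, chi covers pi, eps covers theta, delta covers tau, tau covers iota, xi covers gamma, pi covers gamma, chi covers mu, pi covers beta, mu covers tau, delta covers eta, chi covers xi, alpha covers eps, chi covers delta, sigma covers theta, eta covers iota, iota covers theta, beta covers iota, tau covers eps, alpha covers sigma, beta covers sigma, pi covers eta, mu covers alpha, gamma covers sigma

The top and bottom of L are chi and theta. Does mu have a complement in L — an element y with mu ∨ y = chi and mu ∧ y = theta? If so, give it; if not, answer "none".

For every candidate y, either mu ∨ y ≠ chi or mu ∧ y ≠ theta; no complement exists.

none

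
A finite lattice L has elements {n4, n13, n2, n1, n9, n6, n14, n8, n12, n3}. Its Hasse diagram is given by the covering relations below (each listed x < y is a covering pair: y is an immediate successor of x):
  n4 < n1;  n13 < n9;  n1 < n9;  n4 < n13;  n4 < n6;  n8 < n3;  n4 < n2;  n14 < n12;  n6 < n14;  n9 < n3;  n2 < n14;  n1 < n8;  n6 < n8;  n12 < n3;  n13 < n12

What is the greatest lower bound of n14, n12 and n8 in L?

n6

Common lower bounds of {n14, n12, n8}: n4, n6.
The greatest among these is n6.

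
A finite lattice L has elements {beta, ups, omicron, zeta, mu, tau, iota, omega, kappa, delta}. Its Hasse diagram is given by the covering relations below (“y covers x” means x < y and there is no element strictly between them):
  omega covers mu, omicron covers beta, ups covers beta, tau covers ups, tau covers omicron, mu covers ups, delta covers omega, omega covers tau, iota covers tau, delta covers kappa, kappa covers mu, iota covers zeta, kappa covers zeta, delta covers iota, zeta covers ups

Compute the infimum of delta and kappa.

kappa

Common lower bounds of {delta, kappa}: beta, kappa, mu, ups, zeta.
The greatest among these is kappa.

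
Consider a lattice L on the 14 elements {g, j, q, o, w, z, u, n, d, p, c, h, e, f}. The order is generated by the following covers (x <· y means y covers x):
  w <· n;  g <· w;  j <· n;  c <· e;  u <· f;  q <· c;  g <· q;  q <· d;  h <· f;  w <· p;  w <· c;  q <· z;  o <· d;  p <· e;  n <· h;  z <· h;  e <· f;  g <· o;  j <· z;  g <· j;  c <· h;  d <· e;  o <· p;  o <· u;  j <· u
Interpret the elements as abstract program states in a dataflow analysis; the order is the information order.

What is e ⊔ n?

Common upper bounds of {e, n}: f.
The least among these is f.

f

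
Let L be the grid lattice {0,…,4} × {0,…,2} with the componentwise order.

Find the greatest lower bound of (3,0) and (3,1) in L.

(3,0)

In a product of chains, the meet is componentwise min, giving (3,0).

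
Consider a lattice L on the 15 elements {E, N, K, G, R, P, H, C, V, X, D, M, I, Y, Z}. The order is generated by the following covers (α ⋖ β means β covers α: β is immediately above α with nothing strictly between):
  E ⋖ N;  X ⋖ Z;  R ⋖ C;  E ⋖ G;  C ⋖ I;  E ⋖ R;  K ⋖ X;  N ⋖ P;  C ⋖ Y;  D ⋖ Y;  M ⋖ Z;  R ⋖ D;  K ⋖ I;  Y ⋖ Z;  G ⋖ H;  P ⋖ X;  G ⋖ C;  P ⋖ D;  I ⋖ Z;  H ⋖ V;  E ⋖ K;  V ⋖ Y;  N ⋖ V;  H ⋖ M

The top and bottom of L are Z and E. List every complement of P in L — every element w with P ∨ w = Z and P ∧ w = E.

Need w with P ∨ w = Z and P ∧ w = E.
Checking each element gives: I, M.

I, M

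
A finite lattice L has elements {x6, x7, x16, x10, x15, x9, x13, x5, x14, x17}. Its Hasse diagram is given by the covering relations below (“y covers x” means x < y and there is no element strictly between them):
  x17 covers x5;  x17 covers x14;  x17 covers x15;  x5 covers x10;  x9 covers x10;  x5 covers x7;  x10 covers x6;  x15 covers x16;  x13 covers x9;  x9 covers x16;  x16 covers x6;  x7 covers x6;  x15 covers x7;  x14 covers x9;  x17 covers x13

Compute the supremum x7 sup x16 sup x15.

Common upper bounds of {x7, x16, x15}: x15, x17.
The least among these is x15.

x15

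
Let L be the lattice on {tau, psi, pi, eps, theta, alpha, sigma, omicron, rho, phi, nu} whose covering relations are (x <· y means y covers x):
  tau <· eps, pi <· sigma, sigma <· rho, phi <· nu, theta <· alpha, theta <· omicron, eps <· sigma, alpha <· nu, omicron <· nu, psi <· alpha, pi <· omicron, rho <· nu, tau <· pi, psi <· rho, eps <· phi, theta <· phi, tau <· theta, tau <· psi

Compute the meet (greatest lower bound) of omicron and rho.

Common lower bounds of {omicron, rho}: pi, tau.
The greatest among these is pi.

pi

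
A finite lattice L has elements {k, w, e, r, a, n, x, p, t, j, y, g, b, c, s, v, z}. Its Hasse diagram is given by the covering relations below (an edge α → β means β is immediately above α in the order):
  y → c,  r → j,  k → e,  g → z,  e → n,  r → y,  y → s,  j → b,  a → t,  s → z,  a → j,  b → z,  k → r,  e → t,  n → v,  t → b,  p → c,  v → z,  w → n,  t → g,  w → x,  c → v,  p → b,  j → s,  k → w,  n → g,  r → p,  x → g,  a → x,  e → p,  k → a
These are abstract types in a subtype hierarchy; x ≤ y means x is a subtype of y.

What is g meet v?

n

Common lower bounds of {g, v}: e, k, n, w.
The greatest among these is n.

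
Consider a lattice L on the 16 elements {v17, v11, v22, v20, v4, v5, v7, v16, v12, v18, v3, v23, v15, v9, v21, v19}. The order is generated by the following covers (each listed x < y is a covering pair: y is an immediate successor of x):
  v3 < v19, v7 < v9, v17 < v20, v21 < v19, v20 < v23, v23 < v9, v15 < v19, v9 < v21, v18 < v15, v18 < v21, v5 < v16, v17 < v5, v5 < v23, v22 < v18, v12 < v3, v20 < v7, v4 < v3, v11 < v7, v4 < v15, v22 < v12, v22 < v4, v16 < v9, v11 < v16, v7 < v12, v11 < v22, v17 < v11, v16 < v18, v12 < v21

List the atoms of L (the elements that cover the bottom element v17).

The atoms are exactly the elements that cover v17: v11, v20, v5.

v11, v20, v5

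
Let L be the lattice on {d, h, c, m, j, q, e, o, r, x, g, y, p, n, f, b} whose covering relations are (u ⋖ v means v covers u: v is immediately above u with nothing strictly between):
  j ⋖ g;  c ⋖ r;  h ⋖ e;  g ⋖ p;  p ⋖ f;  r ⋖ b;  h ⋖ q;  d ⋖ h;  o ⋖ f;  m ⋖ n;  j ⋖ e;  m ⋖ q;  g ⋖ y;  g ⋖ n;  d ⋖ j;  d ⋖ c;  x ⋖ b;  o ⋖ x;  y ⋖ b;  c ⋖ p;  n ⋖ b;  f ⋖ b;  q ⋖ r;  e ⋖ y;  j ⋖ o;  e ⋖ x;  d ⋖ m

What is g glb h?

Common lower bounds of {g, h}: d.
The greatest among these is d.

d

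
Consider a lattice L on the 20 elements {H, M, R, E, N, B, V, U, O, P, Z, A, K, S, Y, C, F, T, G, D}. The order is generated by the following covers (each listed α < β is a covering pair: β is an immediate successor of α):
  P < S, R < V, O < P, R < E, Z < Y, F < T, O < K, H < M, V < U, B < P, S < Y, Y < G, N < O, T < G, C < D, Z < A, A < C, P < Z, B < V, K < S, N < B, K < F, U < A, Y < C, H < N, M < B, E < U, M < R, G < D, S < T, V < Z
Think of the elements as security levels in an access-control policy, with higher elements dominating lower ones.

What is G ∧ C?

Y

Common lower bounds of {G, C}: B, H, K, M, N, O, P, R, S, V, Y, Z.
The greatest among these is Y.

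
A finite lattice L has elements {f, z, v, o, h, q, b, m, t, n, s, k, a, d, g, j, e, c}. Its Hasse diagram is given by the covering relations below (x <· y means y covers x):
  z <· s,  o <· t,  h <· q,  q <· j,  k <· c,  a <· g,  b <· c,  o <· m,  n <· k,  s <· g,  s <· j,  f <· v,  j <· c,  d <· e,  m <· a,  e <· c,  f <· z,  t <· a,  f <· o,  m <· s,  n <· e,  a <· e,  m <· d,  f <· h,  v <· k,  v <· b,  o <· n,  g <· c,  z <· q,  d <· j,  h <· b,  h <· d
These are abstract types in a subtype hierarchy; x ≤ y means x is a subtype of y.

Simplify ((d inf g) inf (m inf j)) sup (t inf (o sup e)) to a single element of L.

d ∧ g = m
m ∧ j = m
m ∧ m = m
o ∨ e = e
t ∧ e = t
m ∨ t = a

a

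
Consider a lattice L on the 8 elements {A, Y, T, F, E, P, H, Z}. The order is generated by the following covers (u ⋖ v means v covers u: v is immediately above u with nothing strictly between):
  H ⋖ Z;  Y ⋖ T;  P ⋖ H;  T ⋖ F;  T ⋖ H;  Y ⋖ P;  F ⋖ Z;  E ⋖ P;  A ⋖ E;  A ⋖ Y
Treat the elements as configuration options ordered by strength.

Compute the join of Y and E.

P

Common upper bounds of {Y, E}: H, P, Z.
The least among these is P.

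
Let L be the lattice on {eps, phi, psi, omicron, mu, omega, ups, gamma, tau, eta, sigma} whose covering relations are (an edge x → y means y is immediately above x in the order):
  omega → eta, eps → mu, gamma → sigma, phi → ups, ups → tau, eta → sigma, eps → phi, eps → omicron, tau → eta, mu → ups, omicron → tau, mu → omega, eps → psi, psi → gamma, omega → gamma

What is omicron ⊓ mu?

Common lower bounds of {omicron, mu}: eps.
The greatest among these is eps.

eps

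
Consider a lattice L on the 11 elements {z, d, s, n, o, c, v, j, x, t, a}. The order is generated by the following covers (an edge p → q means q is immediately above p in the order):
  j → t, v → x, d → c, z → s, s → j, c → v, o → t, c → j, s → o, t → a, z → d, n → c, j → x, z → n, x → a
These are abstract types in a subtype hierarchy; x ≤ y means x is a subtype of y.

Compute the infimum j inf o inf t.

s

Common lower bounds of {j, o, t}: s, z.
The greatest among these is s.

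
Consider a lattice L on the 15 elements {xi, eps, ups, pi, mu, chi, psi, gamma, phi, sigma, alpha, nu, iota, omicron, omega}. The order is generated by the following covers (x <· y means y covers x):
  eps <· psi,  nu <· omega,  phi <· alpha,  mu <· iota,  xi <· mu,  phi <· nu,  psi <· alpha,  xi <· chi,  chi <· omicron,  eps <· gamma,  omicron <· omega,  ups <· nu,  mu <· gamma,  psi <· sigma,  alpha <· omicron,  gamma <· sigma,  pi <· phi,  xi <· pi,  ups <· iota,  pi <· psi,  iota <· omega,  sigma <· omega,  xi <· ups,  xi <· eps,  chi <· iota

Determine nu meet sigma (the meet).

Common lower bounds of {nu, sigma}: pi, xi.
The greatest among these is pi.

pi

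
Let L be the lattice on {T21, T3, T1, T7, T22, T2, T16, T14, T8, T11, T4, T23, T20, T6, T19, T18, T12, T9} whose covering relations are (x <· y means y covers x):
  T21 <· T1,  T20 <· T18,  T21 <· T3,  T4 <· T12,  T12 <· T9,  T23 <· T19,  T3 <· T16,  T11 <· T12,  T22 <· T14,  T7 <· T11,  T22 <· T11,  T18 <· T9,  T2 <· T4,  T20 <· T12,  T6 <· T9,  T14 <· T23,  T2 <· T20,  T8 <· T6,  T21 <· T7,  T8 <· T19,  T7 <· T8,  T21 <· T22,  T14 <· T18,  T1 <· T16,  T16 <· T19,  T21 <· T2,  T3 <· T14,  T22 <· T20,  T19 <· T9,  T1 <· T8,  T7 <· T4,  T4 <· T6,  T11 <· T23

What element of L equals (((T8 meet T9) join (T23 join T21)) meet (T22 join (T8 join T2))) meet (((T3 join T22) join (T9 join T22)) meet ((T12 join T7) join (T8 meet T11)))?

T11

T8 ∧ T9 = T8
T23 ∨ T21 = T23
T8 ∨ T23 = T19
T8 ∨ T2 = T6
T22 ∨ T6 = T9
T19 ∧ T9 = T19
T3 ∨ T22 = T14
T9 ∨ T22 = T9
T14 ∨ T9 = T9
T12 ∨ T7 = T12
T8 ∧ T11 = T7
T12 ∨ T7 = T12
T9 ∧ T12 = T12
T19 ∧ T12 = T11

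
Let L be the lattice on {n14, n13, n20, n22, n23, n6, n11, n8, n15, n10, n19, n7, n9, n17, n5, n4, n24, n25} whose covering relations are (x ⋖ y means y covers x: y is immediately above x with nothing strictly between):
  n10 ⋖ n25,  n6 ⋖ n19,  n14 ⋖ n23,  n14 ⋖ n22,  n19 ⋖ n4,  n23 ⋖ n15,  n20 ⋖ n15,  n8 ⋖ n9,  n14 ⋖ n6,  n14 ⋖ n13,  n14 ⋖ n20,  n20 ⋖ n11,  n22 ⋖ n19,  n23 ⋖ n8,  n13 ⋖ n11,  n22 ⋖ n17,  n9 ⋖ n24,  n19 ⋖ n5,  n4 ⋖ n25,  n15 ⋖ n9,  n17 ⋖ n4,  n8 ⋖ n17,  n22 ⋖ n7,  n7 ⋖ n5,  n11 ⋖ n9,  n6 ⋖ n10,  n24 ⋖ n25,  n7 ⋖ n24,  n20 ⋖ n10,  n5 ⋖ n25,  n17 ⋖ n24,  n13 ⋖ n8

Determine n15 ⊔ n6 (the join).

Common upper bounds of {n15, n6}: n25.
The least among these is n25.

n25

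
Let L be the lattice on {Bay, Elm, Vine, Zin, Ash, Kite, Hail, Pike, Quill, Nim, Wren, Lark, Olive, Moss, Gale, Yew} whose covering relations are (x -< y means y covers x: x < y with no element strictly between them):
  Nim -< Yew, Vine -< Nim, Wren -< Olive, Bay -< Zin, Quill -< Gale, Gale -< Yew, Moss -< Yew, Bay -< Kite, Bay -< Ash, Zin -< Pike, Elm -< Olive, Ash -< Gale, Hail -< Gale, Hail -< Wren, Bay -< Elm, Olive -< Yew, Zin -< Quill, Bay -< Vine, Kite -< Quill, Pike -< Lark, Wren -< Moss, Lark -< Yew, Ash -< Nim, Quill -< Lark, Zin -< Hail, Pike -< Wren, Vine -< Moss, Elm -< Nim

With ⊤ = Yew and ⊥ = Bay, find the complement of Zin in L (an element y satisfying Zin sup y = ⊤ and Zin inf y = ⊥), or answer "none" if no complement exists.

Need y with Zin ∨ y = Yew and Zin ∧ y = Bay.
Checking each element gives: Nim.

Nim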